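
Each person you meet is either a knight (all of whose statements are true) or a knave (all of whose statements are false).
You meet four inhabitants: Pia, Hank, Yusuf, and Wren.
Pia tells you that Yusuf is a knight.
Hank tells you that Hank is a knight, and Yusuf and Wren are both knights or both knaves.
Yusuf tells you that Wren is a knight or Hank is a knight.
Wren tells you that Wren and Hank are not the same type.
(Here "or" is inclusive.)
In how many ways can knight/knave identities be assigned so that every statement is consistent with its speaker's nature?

2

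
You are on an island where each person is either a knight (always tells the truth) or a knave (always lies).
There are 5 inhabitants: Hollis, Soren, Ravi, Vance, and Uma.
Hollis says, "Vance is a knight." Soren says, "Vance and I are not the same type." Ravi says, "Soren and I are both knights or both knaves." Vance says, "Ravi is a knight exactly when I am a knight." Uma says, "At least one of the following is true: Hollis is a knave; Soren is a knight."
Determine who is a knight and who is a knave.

Suppose Hollis is a knight. Then Hollis's statement "Vance is a knight" would have to be true. Checking the 16 ways to assign the others, none is consistent with every speaker.
(For instance, with Soren=knight, Ravi=knight, Vance=knave, Uma=knight, Hollis's claim "Vance is a knight" comes out false where it would need to be true.)
So Hollis must be a knave, making "Vance is a knight" false. Taking Hollis=knave, Soren=knight, Ravi=knight, Vance=knave, Uma=knight, each remaining statement checks out:
  Soren (knight): "Vance and I are not the same type" — true. ✓
  Ravi (knight): "Soren and I are both knights or both knaves" — true. ✓
  Vance (knave): "Ravi is a knight exactly when I am a knight" — false. ✓
  Uma (knight): "at least one of the following is true: Hollis is a knave; Soren is a knight" — true. ✓
This is the unique consistent assignment.

Hollis is a knave, Soren is a knight, Ravi is a knight, Vance is a knave, and Uma is a knight.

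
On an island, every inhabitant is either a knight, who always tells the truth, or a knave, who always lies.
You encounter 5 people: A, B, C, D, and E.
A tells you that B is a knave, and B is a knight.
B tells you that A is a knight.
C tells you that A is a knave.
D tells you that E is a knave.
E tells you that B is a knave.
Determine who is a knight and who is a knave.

Knights: C and E. Knaves: A, B, and D.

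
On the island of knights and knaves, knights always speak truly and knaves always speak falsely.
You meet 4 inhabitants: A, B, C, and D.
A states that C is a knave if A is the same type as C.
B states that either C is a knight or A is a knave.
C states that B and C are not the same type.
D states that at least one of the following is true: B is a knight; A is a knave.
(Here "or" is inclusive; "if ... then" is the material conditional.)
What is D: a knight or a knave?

D is a knave.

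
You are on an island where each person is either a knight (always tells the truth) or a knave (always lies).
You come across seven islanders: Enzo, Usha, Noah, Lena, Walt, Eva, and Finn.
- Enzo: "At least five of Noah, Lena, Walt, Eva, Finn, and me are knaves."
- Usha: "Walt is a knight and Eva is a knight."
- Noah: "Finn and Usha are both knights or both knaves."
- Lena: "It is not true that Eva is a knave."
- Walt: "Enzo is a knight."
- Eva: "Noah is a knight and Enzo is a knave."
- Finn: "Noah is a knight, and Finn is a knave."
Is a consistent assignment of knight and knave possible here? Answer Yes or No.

No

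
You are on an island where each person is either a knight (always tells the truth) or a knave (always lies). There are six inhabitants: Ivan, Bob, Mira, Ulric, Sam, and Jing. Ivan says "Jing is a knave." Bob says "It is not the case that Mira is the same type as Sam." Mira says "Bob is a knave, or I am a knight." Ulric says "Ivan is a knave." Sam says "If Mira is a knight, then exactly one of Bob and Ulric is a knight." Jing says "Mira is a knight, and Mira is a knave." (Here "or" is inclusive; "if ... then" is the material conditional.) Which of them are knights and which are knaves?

Knights: Ivan, Bob, and Sam. Knaves: Mira, Ulric, and Jing.

Ivan is a knight; "Jing is a knave" is true, as required.
As a knight, Bob's statement "it is not the case that Mira is the same type as Sam" should be true; it is.
Mira is a knave; "Bob is a knave, or I am a knight" is false, as required.
Ulric is a knave, so "Ivan is a knave" must be false — and it is.
Sam is a knight, and the claim "if Mira is a knight, then exactly one of Bob and Ulric is a knight" is indeed true.
Jing (knave): "Mira is a knight, and Mira is a knave" — false. ✓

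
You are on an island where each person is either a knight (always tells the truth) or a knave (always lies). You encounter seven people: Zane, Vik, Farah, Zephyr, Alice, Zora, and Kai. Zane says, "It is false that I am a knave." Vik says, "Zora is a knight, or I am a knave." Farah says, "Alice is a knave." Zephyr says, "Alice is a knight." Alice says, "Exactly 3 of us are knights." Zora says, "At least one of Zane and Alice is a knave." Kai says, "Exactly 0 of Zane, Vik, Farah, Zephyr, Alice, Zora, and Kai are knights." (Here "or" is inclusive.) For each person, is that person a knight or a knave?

Zane is a knight, Vik is a knight, Farah is a knight, Zephyr is a knave, Alice is a knave, Zora is a knight, and Kai is a knave.

As a knight, Zane's statement "it is false that I am a knave" should be True; it is.
Vik is a knight, so "Zora is a knight, or I am a knave" must be True — and it is.
Farah is a knight, so "Alice is a knave" must be True — and it is.
As a knave, Zephyr's statement "Alice is a knight" should be false; it is.
As a knave, Alice's statement "exactly 3 of us are knights" should be false; it is.
Since Zora is a knight, "at least one of Zane and Alice is a knave" needs to be True, which holds.
Kai is a knave; "exactly 0 of Zane, Vik, Farah, Zephyr, Alice, Zora, and Kai are knights" is false, as required.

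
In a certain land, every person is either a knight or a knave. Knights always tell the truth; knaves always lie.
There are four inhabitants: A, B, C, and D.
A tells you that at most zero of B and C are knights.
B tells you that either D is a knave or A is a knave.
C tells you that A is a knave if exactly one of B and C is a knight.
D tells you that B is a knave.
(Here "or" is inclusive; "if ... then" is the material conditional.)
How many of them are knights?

2

The unique consistent assignment is A=knave, B=knight, C=knight, D=knave.
That has 2 knights.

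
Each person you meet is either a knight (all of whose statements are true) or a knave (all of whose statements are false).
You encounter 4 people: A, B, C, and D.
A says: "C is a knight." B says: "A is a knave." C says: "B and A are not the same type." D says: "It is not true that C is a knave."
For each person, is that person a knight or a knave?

Suppose A is a knave. Then A's statement "C is a knight" would have to be false. Checking the 8 ways to assign the others, none is consistent with every speaker.
(For instance, with B=knave, C=knight, D=knight, A's claim "C is a knight" comes out true where it would need to be false.)
So A must be a knight, making "C is a knight" true. Taking A=knight, B=knave, C=knight, D=knight, each remaining statement checks out:
  B (knave): "A is a knave" — false. ✓
  C (knight): "B and A are not the same type" — true. ✓
  D (knight): "it is not true that C is a knave" — true. ✓
This is the unique consistent assignment.

A is a knight, B is a knave, C is a knight, and D is a knight.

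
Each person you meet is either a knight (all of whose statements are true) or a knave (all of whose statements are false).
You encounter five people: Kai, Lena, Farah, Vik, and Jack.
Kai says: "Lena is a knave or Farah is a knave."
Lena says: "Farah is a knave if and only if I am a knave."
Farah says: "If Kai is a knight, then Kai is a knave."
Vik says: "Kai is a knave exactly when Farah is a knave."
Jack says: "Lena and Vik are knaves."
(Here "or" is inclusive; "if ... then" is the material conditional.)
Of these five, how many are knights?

The unique consistent assignment is Kai=knave, Lena=knight, Farah=knight, Vik=knave, Jack=knave.
That has 2 knights.

2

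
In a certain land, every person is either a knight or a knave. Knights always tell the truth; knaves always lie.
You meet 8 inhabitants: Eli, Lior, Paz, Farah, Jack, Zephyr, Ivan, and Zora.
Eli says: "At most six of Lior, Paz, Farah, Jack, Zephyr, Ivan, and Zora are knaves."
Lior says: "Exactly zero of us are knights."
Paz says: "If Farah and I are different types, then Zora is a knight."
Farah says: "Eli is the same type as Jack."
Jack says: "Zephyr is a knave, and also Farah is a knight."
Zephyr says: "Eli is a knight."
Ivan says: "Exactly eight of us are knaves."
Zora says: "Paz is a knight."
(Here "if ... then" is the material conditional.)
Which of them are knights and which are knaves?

Eli is a knight, so "at most six of Lior, Paz, Farah, Jack, Zephyr, Ivan, and Zora are knaves" must be True — and it is.
Since Lior is a knave, "exactly zero of us are knights" needs to be False, which holds.
Since Paz is a knight, "if Farah and I are different types, then Zora is a knight" needs to be True, which holds.
Farah is a knave, and the claim "Eli is the same type as Jack" is indeed False.
Jack is a knave, and the claim "Zephyr is a knave, and also Farah is a knight" is indeed False.
Zephyr is a knight; "Eli is a knight" is True, as required.
Ivan is a knave, so "exactly eight of us are knaves" must be False — and it is.
Zora is a knight, so "Paz is a knight" must be True — and it is.

Knights: Eli, Paz, Zephyr, and Zora. Knaves: Lior, Farah, Jack, and Ivan.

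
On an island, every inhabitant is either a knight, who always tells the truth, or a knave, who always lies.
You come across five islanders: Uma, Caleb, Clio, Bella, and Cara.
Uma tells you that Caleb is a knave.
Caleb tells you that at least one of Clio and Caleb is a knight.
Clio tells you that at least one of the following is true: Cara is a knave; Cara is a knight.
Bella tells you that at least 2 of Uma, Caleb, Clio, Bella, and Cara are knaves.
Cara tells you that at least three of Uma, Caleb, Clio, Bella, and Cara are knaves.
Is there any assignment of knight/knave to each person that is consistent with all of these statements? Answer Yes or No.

One consistent assignment: Uma=knave, Caleb=knight, Clio=knight, Bella=knight, Cara=knave.

Yes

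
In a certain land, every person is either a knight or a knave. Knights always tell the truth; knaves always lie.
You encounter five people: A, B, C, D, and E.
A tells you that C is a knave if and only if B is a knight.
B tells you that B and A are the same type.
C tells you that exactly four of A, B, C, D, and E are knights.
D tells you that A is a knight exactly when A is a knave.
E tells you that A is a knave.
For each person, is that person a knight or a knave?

A is a knight; "C is a knave if and only if B is a knight" is true, as required.
B is a knight, so "B and A are the same type" must be true — and it is.
C is a knave, so "exactly four of A, B, C, D, and E are knights" must be False — and it is.
D is a knave, and the claim "A is a knight exactly when A is a knave" is indeed False.
As a knave, E's statement "A is a knave" should be False; it is.

A is a knight, B is a knight, C is a knave, D is a knave, and E is a knave.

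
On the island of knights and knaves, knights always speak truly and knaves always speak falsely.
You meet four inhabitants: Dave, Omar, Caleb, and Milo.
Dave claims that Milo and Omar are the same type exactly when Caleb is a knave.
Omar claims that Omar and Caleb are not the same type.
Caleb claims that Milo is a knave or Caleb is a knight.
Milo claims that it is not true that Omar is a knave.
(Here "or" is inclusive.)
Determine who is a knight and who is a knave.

Dave is a knight, Omar is a knight, Caleb is a knave, and Milo is a knight.

Dave (knight): "Milo and Omar are the same type exactly when Caleb is a knave" — true. ✓
As a knight, Omar's statement "Omar and Caleb are not the same type" should be true; it is.
Since Caleb is a knave, "Milo is a knave or Caleb is a knight" needs to be false, which holds.
Since Milo is a knight, "it is not true that Omar is a knave" needs to be true, which holds.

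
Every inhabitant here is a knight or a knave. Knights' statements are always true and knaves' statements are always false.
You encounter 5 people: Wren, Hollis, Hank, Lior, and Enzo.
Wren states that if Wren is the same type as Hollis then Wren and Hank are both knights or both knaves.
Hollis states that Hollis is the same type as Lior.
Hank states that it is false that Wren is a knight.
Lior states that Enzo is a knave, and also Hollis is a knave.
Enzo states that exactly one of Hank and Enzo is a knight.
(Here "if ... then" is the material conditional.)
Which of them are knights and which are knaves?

Knights: Wren and Lior. Knaves: Hollis, Hank, and Enzo.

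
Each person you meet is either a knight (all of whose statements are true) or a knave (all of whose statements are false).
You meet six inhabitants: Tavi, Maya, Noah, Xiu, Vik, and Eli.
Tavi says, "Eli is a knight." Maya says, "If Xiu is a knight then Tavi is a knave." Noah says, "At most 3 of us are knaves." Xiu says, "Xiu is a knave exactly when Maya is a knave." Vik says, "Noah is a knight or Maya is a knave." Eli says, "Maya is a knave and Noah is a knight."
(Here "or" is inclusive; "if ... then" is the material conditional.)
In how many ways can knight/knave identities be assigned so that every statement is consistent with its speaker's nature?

4

Consistent assignments:
  Tavi=knave, Maya=knight, Noah=knight, Xiu=knight, Vik=knight, Eli=knave
  Tavi=knave, Maya=knight, Noah=knight, Xiu=knave, Vik=knight, Eli=knave
  Tavi=knave, Maya=knight, Noah=knave, Xiu=knight, Vik=knave, Eli=knave
  Tavi=knave, Maya=knight, Noah=knave, Xiu=knave, Vik=knave, Eli=knave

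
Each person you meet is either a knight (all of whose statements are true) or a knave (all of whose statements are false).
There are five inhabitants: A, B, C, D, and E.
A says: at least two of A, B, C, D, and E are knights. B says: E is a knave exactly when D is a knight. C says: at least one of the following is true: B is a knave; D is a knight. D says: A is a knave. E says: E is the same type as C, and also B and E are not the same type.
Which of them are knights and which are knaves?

A is a knight, and the claim "at least two of A, B, C, D, and E are knights" is indeed true.
Since B is a knave, "E is a knave exactly when D is a knight" needs to be False, which holds.
C is a knight, so "at least one of the following is true: B is a knave; D is a knight" must be true — and it is.
D is a knave; "A is a knave" is False, as required.
Since E is a knave, "E is the same type as C, and also B and E are not the same type" needs to be False, which holds.

A is a knight, B is a knave, C is a knight, D is a knave, and E is a knave.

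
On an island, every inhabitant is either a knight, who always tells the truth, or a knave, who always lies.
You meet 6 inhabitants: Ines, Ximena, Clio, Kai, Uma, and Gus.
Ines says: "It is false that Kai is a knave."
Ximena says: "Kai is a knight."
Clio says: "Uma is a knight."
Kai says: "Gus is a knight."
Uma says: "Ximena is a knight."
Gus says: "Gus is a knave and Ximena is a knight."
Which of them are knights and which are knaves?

Ines is a knave; "it is false that Kai is a knave" is false, as required.
As a knave, Ximena's statement "Kai is a knight" should be false; it is.
Clio is a knave, and the claim "Uma is a knight" is indeed false.
Kai (knave): "Gus is a knight" — false. ✓
Uma is a knave; "Ximena is a knight" is false, as required.
Gus is a knave; "Gus is a knave and Ximena is a knight" is false, as required.

Ines is a knave, Ximena is a knave, Clio is a knave, Kai is a knave, Uma is a knave, and Gus is a knave.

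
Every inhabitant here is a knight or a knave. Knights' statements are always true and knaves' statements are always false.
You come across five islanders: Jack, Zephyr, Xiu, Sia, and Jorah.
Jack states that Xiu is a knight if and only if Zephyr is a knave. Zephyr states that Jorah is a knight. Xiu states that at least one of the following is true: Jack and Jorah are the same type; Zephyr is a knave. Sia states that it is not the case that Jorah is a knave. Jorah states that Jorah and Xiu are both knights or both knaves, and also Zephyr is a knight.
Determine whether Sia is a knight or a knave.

Sia is a knave.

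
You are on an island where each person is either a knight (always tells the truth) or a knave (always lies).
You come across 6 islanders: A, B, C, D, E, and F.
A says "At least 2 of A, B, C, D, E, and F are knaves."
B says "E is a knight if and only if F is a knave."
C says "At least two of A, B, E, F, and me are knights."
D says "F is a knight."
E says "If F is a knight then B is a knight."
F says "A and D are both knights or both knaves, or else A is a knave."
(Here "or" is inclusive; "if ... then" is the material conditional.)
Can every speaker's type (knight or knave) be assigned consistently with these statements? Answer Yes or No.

One consistent assignment: A=knight, B=knight, C=knight, D=knave, E=knight, F=knave.

Yes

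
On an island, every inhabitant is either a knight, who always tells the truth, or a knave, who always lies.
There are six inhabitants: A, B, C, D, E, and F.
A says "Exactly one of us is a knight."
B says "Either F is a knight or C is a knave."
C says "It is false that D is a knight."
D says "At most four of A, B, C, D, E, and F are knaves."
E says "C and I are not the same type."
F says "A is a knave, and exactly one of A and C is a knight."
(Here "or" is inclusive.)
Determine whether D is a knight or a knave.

D is a knight.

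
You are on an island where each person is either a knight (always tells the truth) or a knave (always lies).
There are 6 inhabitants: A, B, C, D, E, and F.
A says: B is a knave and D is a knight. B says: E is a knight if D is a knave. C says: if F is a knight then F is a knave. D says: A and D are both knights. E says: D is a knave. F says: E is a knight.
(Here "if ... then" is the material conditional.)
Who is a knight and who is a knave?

A is a knave, B is a knight, C is a knave, D is a knave, E is a knight, and F is a knight.

A is a knave, and the claim "B is a knave and D is a knight" is indeed False.
B is a knight; "E is a knight if D is a knave" is true, as required.
C is a knave, and the claim "if F is a knight then F is a knave" is indeed False.
D (knave): "A and D are both knights" — False. ✓
E is a knight, so "D is a knave" must be true — and it is.
F is a knight; "E is a knight" is true, as required.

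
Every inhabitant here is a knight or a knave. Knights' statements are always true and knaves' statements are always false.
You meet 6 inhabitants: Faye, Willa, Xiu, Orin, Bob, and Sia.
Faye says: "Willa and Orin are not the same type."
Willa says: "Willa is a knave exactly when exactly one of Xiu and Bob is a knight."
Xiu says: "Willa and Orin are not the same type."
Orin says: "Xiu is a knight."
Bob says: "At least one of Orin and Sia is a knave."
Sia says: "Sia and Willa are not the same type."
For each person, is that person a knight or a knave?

Faye is a knight, Willa is a knave, Xiu is a knight, Orin is a knight, Bob is a knight, and Sia is a knave.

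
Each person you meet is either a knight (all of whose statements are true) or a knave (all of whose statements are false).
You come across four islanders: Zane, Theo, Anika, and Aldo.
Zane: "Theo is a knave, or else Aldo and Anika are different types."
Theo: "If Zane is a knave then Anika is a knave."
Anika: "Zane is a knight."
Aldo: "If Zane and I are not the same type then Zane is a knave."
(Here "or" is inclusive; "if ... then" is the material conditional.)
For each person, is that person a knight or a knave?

Zane (knight): "Theo is a knave, or else Aldo and Anika are different types" — True. ✓
Theo (knight): "if Zane is a knave then Anika is a knave" — True. ✓
As a knight, Anika's statement "Zane is a knight" should be True; it is.
Aldo is a knave, and the claim "if Zane and I are not the same type then Zane is a knave" is indeed false.

Knights: Zane, Theo, and Anika. Knaves: Aldo.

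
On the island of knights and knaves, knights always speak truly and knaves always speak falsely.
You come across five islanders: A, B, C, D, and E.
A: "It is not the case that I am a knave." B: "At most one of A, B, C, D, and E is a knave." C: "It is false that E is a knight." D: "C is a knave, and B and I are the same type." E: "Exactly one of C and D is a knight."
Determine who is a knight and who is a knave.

As a knight, A's statement "it is not the case that I am a knave" should be True; it is.
B is a knight, so "at most one of A, B, C, D, and E is a knave" must be True — and it is.
C (knave): "it is false that E is a knight" — False. ✓
Since D is a knight, "C is a knave, and B and I are the same type" needs to be True, which holds.
E is a knight, and the claim "exactly one of C and D is a knight" is indeed True.

A is a knight, B is a knight, C is a knave, D is a knight, and E is a knight.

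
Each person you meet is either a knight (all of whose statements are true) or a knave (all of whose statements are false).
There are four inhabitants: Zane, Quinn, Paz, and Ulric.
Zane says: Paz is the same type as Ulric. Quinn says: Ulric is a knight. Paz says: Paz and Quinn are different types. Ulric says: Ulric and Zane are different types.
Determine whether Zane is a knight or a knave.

Consistent assignments: {Zane=knave, Quinn=knave, Paz=knight, Ulric=knave}
In every consistent assignment, Zane is a knave.

Zane is a knave.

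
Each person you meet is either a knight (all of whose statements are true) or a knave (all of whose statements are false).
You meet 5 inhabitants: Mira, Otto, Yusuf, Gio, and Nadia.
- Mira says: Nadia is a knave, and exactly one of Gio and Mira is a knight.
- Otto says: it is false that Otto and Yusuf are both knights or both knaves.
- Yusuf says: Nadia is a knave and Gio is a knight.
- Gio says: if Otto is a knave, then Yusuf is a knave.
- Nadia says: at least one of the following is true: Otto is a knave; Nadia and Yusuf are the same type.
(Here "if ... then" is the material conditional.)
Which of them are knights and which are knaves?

Mira is a knave, Otto is a knave, Yusuf is a knave, Gio is a knight, and Nadia is a knight.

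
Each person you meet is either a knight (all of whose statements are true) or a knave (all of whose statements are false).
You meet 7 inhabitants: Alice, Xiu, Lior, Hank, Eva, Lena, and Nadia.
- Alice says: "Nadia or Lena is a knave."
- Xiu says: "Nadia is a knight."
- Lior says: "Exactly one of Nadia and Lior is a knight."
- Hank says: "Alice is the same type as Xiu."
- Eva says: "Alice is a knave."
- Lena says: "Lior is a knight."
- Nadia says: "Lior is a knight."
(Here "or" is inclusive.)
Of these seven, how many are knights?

The unique consistent assignment is Alice=knight, Xiu=knave, Lior=knave, Hank=knave, Eva=knave, Lena=knave, Nadia=knave.
That has 1 knight.

1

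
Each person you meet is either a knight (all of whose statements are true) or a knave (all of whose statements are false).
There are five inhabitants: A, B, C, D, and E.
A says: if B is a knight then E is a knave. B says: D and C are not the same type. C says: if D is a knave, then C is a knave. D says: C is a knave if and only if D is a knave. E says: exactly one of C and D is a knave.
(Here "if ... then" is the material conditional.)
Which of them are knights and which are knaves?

A is a knight, B is a knave, C is a knight, D is a knight, and E is a knave.

A is a knight, so "if B is a knight then E is a knave" must be true — and it is.
B (knave): "D and C are not the same type" — False. ✓
C (knight): "if D is a knave, then C is a knave" — true. ✓
D is a knight; "C is a knave if and only if D is a knave" is true, as required.
E (knave): "exactly one of C and D is a knave" — False. ✓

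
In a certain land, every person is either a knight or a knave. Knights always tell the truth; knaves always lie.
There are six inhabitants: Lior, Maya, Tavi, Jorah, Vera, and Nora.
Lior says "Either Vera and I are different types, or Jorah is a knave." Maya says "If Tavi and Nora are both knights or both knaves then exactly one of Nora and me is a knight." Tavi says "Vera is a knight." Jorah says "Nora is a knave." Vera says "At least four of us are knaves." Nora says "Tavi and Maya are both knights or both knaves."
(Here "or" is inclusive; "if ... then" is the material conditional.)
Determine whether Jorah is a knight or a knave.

Consistent assignments: {Lior=knight, Maya=knight, Tavi=knave, Jorah=knight, Vera=knave, Nora=knave}
In every consistent assignment, Jorah is a knight.

Jorah is a knight.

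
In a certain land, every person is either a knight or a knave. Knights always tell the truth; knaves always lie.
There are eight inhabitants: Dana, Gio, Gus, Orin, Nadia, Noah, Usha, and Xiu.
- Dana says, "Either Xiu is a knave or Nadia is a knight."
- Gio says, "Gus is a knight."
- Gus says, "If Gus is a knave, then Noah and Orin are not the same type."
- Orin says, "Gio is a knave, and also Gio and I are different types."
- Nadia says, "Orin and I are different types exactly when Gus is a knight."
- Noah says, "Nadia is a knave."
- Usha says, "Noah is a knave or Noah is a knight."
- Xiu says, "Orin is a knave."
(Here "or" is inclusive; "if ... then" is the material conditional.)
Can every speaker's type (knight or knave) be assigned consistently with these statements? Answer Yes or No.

Yes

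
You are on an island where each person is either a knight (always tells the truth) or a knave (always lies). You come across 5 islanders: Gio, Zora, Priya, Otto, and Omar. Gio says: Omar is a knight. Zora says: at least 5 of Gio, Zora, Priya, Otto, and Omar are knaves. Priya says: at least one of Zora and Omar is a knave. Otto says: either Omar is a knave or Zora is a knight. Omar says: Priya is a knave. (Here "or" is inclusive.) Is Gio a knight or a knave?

Consistent assignments: {Gio=knave, Zora=knave, Priya=knight, Otto=knight, Omar=knave}
In every consistent assignment, Gio is a knave.

Gio is a knave.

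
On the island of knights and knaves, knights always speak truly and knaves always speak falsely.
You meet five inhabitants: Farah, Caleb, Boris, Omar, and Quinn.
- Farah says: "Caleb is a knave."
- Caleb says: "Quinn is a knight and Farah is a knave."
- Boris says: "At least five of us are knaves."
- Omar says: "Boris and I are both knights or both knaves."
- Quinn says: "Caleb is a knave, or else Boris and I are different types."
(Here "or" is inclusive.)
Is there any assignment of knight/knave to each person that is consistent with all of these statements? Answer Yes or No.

Checking all 32 assignments, each has at least one speaker whose statement's truth value contradicts their type.

No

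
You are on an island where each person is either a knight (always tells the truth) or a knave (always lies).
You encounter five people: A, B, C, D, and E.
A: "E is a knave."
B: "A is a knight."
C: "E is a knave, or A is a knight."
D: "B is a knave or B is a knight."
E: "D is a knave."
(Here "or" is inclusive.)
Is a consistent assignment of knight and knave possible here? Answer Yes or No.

One consistent assignment: A=knight, B=knight, C=knight, D=knight, E=knave.

Yes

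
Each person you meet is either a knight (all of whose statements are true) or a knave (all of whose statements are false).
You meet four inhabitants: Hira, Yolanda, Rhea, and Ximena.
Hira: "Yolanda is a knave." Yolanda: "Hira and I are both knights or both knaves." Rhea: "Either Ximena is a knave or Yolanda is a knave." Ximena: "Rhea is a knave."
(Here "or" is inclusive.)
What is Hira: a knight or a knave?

Hira is a knight.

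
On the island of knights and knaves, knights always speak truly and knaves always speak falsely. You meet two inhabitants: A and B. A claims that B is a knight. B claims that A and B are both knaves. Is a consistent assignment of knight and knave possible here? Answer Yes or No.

No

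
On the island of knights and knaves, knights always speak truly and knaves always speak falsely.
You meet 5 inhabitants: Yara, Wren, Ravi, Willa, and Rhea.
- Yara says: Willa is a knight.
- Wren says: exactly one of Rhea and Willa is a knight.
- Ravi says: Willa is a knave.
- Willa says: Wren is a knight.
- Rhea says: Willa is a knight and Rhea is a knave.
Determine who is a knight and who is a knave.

As a knave, Yara's statement "Willa is a knight" should be false; it is.
Since Wren is a knave, "exactly one of Rhea and Willa is a knight" needs to be false, which holds.
As a knight, Ravi's statement "Willa is a knave" should be True; it is.
Willa is a knave, so "Wren is a knight" must be false — and it is.
Rhea is a knave; "Willa is a knight and Rhea is a knave" is false, as required.

Yara is a knave, Wren is a knave, Ravi is a knight, Willa is a knave, and Rhea is a knave.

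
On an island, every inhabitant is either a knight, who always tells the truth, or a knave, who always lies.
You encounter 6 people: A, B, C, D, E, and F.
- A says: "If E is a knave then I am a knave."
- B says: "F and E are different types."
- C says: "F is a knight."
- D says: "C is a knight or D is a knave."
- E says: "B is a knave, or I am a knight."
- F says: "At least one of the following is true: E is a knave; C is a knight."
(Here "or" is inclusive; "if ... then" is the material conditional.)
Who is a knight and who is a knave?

A is a knight, B is a knave, C is a knight, D is a knight, E is a knight, and F is a knight.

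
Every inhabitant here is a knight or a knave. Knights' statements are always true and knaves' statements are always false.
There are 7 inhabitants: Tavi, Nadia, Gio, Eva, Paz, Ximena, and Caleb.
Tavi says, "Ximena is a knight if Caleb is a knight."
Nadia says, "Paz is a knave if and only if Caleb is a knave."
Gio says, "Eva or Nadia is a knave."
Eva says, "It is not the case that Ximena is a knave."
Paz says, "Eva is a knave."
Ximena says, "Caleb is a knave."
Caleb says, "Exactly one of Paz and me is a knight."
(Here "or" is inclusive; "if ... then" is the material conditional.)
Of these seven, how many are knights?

4

The unique consistent assignment is Tavi=knight, Nadia=knight, Gio=knave, Eva=knight, Paz=knave, Ximena=knight, Caleb=knave.
That has 4 knights.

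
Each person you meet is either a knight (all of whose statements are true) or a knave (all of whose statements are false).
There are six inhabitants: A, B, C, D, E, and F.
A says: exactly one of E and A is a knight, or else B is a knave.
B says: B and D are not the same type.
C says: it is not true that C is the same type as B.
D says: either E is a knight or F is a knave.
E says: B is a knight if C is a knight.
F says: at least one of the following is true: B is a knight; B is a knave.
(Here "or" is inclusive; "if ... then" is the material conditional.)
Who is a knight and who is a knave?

Since A is a knight, "exactly one of E and A is a knight, or else B is a knave" needs to be True, which holds.
B is a knave, so "B and D are not the same type" must be false — and it is.
C (knight): "it is not true that C is the same type as B" — True. ✓
D is a knave, and the claim "either E is a knight or F is a knave" is indeed false.
Since E is a knave, "B is a knight if C is a knight" needs to be false, which holds.
F is a knight; "at least one of the following is true: B is a knight; B is a knave" is True, as required.

Knights: A, C, and F. Knaves: B, D, and E.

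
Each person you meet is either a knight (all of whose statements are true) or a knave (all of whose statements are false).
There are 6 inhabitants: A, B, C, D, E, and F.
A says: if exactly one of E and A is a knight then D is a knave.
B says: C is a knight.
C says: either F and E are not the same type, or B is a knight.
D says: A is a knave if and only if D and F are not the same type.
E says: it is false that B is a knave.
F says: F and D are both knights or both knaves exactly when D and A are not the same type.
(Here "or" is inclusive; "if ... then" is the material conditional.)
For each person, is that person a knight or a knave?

As a knave, A's statement "if exactly one of E and A is a knight then D is a knave" should be False; it is.
Since B is a knight, "C is a knight" needs to be True, which holds.
C is a knight; "either F and E are not the same type, or B is a knight" is True, as required.
D is a knight, so "A is a knave if and only if D and F are not the same type" must be True — and it is.
E is a knight, and the claim "it is false that B is a knave" is indeed True.
F is a knave; "F and D are both knights or both knaves exactly when D and A are not the same type" is False, as required.

Knights: B, C, D, and E. Knaves: A and F.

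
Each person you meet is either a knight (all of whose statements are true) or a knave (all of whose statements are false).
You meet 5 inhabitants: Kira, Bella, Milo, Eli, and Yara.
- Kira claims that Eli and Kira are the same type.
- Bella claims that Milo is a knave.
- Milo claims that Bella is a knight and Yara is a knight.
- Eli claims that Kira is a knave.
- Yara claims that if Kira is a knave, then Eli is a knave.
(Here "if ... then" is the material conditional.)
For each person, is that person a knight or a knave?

Kira is a knave, Bella is a knight, Milo is a knave, Eli is a knight, and Yara is a knave.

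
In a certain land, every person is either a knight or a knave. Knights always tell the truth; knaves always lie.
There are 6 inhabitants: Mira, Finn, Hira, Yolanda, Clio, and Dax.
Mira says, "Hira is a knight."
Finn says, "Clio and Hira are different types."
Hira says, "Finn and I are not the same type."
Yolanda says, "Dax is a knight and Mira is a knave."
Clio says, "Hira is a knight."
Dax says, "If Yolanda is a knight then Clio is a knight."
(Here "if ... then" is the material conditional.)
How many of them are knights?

The unique consistent assignment is Mira=knight, Finn=knave, Hira=knight, Yolanda=knave, Clio=knight, Dax=knight.
That has 4 knights.

4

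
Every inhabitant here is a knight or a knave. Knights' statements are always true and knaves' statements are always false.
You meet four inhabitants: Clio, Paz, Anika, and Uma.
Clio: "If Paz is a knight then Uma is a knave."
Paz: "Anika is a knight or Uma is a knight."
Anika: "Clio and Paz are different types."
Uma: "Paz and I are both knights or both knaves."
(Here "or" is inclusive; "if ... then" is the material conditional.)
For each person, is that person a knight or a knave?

Clio is a knave, and the claim "if Paz is a knight then Uma is a knave" is indeed False.
Paz (knight): "Anika is a knight or Uma is a knight" — True. ✓
Anika (knight): "Clio and Paz are different types" — True. ✓
As a knight, Uma's statement "Paz and I are both knights or both knaves" should be True; it is.

Knights: Paz, Anika, and Uma. Knaves: Clio.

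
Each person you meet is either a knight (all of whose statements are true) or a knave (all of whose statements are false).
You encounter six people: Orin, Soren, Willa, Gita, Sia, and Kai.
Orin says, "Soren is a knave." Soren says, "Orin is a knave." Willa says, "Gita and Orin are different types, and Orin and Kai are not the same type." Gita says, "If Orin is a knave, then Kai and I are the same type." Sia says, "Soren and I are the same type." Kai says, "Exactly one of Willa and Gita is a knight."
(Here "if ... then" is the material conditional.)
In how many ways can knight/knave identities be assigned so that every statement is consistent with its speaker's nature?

0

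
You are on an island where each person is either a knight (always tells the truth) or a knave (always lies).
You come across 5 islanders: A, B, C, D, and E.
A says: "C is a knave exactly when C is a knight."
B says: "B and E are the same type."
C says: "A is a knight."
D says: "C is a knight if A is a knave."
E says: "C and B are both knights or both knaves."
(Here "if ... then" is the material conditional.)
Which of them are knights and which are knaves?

A is a knave, B is a knave, C is a knave, D is a knave, and E is a knight.

Suppose A is a knight. Then A's statement "C is a knave exactly when C is a knight" would have to be true. Checking the 16 ways to assign the others, none is consistent with every speaker.
(For instance, with B=knave, C=knave, D=knave, E=knight, A's claim "C is a knave exactly when C is a knight" comes out false where it would need to be true.)
So A must be a knave, making "C is a knave exactly when C is a knight" false. Taking A=knave, B=knave, C=knave, D=knave, E=knight, each remaining statement checks out:
  B (knave): "B and E are the same type" — false. ✓
  C (knave): "A is a knight" — false. ✓
  D (knave): "C is a knight if A is a knave" — false. ✓
  E (knight): "C and B are both knights or both knaves" — true. ✓
This is the unique consistent assignment.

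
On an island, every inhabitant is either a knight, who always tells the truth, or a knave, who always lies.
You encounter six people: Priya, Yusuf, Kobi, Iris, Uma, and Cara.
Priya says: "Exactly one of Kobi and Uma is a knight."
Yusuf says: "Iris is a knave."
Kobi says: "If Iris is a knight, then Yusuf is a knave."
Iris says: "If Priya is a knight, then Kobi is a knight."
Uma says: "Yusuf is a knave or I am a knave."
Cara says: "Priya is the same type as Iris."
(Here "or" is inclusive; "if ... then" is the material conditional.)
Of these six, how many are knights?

The unique consistent assignment is Priya=knave, Yusuf=knave, Kobi=knight, Iris=knight, Uma=knight, Cara=knave.
That has 3 knights.

3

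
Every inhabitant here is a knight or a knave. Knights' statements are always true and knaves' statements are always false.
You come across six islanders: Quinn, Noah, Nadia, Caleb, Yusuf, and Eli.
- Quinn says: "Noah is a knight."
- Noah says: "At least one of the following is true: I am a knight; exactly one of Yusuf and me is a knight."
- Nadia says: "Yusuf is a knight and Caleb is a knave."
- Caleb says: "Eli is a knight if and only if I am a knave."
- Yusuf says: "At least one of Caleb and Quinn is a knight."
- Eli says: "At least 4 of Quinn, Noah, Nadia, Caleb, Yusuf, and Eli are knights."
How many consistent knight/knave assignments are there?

Consistent assignments:
  Quinn=knave, Noah=knave, Nadia=knave, Caleb=knave, Yusuf=knave, Eli=knave

1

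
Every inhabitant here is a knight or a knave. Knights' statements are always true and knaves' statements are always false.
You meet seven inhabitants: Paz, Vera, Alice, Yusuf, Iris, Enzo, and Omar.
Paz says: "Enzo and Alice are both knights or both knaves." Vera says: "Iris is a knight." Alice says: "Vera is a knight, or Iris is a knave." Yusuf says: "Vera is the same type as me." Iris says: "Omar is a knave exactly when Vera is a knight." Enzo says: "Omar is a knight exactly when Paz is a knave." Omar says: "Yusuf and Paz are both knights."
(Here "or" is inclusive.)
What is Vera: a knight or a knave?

Vera is a knight.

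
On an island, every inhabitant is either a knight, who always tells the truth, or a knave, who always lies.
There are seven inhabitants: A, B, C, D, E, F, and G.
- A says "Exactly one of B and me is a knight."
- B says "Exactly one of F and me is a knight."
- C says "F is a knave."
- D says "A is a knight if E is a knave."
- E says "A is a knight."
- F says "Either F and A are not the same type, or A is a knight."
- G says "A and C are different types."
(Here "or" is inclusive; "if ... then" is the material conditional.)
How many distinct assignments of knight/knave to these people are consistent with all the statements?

Consistent assignments:
  A=knave, B=knave, C=knight, D=knave, E=knave, F=knave, G=knight

1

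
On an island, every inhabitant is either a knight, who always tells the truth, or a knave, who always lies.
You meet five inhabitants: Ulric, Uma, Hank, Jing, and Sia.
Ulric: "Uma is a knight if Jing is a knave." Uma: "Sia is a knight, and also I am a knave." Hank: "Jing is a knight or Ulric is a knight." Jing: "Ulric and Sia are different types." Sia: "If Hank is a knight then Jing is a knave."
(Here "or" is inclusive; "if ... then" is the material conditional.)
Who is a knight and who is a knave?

Ulric is a knight, Uma is a knave, Hank is a knight, Jing is a knight, and Sia is a knave.

Suppose Ulric is a knave. Then Ulric's statement "Uma is a knight if Jing is a knave" would have to be false. Checking the 16 ways to assign the others, none is consistent with every speaker.
(For instance, with Uma=knave, Hank=knight, Jing=knight, Sia=knave, Ulric's claim "Uma is a knight if Jing is a knave" comes out true where it would need to be false.)
So Ulric must be a knight, making "Uma is a knight if Jing is a knave" true. Taking Ulric=knight, Uma=knave, Hank=knight, Jing=knight, Sia=knave, each remaining statement checks out:
  Uma (knave): "Sia is a knight, and also I am a knave" — false. ✓
  Hank (knight): "Jing is a knight or Ulric is a knight" — true. ✓
  Jing (knight): "Ulric and Sia are different types" — true. ✓
  Sia (knave): "if Hank is a knight then Jing is a knave" — false. ✓
This is the unique consistent assignment.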